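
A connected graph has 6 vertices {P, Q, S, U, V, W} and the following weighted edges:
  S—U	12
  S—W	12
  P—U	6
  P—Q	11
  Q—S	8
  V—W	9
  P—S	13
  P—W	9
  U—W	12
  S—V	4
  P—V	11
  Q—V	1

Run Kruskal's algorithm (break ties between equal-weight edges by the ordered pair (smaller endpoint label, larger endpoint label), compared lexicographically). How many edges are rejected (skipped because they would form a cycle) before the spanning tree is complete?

Sort edges by weight, then run Kruskal:
Q—V (1): add — endpoints in different components.
S—V (4): add — endpoints in different components.
P—U (6): add — endpoints in different components.
Q—S (8): skip — Q and S already connected.
P—W (9): add — endpoints in different components.
V—W (9): add — endpoints in different components.
Edges rejected before the tree was complete: 1.

1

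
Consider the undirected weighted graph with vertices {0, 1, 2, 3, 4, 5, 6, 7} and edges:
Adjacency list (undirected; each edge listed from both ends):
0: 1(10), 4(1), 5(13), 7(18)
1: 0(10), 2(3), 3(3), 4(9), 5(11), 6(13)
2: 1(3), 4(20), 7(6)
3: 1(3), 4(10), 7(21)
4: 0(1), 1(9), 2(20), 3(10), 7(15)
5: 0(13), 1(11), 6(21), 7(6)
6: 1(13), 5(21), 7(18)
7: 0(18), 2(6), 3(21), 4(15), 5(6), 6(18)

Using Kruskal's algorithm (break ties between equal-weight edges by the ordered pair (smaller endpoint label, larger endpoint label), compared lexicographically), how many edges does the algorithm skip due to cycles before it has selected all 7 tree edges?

Kruskal's algorithm — process edges by increasing weight (ties by edge label):
0 4 (1): add — endpoints in different components.
1 2 (3): add — endpoints in different components.
1 3 (3): add — endpoints in different components.
2 7 (6): add — endpoints in different components.
5 7 (6): add — endpoints in different components.
1 4 (9): add — endpoints in different components.
0 1 (10): skip — 0 and 1 already connected.
3 4 (10): skip — 3 and 4 already connected.
1 5 (11): skip — 1 and 5 already connected.
0 5 (13): skip — 0 and 5 already connected.
1 6 (13): add — endpoints in different components.
Edges rejected before the tree was complete: 4.

4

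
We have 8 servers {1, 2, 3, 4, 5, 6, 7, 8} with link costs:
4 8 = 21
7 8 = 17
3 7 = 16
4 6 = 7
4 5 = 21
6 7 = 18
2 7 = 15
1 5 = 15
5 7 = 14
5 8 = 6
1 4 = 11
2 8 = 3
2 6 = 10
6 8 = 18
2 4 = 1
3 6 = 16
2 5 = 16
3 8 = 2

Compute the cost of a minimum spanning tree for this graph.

44

Kruskal's algorithm — process edges by increasing weight (ties by edge label):
2 4 (1): add — endpoints in different components.
3 8 (2): add — endpoints in different components.
2 8 (3): add — endpoints in different components.
5 8 (6): add — endpoints in different components.
4 6 (7): add — endpoints in different components.
2 6 (10): skip — 2 and 6 already connected.
1 4 (11): add — endpoints in different components.
5 7 (14): add — endpoints in different components.
MST edges: 2 4, 3 8, 2 8, 5 8, 4 6, 1 4, 5 7; total weight 1+2+3+6+7+11+14 = 44.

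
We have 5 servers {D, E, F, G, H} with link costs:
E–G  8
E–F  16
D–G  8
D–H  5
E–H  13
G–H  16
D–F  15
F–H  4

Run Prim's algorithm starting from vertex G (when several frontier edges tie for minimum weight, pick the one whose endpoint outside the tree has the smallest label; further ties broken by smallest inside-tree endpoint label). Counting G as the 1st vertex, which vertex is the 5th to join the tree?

E

Prim's algorithm from G:
Step 1: frontier [D–G 8, E–G 8, G–H 16] → take D–G (8); add D.
Step 2: frontier [D–H 5, D–F 15, E–G 8, G–H 16] → take D–H (5); add H.
Step 3: frontier [D–F 15, E–G 8, F–H 4, E–H 13] → take F–H (4); add F.
Step 4: frontier [E–F 16, E–G 8, E–H 13] → take E–G (8); add E.
Vertex order: G, D, H, F, E. The 5th vertex is E.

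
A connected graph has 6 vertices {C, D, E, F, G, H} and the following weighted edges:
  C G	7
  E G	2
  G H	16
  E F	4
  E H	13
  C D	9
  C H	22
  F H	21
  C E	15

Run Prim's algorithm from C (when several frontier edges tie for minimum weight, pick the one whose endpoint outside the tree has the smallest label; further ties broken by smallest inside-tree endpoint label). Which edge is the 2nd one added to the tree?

E-G

Prim, starting at C.
Step 1: frontier [C G 7, C D 9, C E 15, C H 22] → take C G (7); add G.
Step 2: frontier [C D 9, C E 15, C H 22, E G 2, G H 16] → take E G (2); add E.
Step 3: frontier [C D 9, C H 22, E F 4, E H 13, G H 16] → take E F (4); add F.
Step 4: frontier [C D 9, C H 22, E H 13, F H 21, G H 16] → take C D (9); add D.
Step 5: frontier [C H 22, E H 13, F H 21, G H 16] → take E H (13); add H.
The 2nd edge added is E G.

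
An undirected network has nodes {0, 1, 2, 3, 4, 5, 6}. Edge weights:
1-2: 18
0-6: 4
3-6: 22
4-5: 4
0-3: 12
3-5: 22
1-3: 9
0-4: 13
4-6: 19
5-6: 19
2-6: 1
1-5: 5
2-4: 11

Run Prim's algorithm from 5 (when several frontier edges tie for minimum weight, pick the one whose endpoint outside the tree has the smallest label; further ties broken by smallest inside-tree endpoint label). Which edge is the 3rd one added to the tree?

1-3

Grow the tree from 5 using Prim:
Step 1: frontier [4-5 4, 1-5 5, 5-6 19, 3-5 22] → take 4-5 (4); add 4.
Step 2: frontier [2-4 11, 0-4 13, 4-6 19, 1-5 5, 5-6 19, 3-5 22] → take 1-5 (5); add 1.
Step 3: frontier [1-3 9, 1-2 18, 2-4 11, 0-4 13, 4-6 19, 5-6 19, 3-5 22] → take 1-3 (9); add 3.
Step 4: frontier [1-2 18, 0-3 12, 3-6 22, 2-4 11, 0-4 13, 4-6 19, 5-6 19] → take 2-4 (11); add 2.
Step 5: frontier [2-6 1, 0-3 12, 3-6 22, 0-4 13, 4-6 19, 5-6 19] → take 2-6 (1); add 6.
Step 6: frontier [0-3 12, 0-4 13, 0-6 4] → take 0-6 (4); add 0.
The 3rd edge added is 1-3.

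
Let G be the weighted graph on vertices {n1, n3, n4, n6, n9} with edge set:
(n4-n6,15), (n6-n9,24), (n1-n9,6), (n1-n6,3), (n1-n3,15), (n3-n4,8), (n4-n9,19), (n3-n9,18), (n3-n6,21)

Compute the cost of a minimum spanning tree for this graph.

Kruskal: consider edges lightest-first.
n1-n6 (3): add. Components now {n1,n6} {n9} {n4} {n3}
n1-n9 (6): add. Components now {n1,n6,n9} {n4} {n3}
n3-n4 (8): add. Components now {n1,n6,n9} {n3,n4}
n1-n3 (15): add. Components now {n1,n3,n4,n6,n9}
MST edges: n1-n6, n1-n9, n3-n4, n1-n3; total weight 3+6+8+15 = 32.

32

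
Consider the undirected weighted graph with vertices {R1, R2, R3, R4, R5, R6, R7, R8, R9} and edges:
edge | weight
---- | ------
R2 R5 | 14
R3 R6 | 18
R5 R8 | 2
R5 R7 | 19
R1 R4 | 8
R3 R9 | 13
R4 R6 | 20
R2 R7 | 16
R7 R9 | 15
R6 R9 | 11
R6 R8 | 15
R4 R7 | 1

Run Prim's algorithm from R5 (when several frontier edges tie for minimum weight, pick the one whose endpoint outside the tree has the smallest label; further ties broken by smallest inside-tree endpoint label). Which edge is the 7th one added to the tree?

R4-R7

Prim, starting at R5.
Step 1: frontier [R5 R8 2, R2 R5 14, R5 R7 19] → take R5 R8 (2); add R8.
Step 2: frontier [R2 R5 14, R5 R7 19, R6 R8 15] → take R2 R5 (14); add R2.
Step 3: frontier [R2 R7 16, R5 R7 19, R6 R8 15] → take R6 R8 (15); add R6.
Step 4: frontier [R2 R7 16, R5 R7 19, R6 R9 11, R3 R6 18, R4 R6 20] → take R6 R9 (11); add R9.
Step 5: frontier [R2 R7 16, R5 R7 19, R3 R6 18, R4 R6 20, R3 R9 13, R7 R9 15] → take R3 R9 (13); add R3.
Step 6: frontier [R2 R7 16, R5 R7 19, R4 R6 20, R7 R9 15] → take R7 R9 (15); add R7.
Step 7: frontier [R4 R6 20, R4 R7 1] → take R4 R7 (1); add R4.
Step 8: frontier [R1 R4 8] → take R1 R4 (8); add R1.
The 7th edge added is R4 R7.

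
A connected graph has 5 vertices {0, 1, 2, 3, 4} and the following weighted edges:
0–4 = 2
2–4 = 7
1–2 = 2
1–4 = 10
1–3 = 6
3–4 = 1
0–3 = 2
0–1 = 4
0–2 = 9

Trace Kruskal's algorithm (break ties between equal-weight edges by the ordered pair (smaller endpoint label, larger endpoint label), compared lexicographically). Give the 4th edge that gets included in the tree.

0-1

Kruskal's algorithm — process edges by increasing weight (ties by edge label):
3–4 (1): add — endpoints in different components.
0–3 (2): add — endpoints in different components.
0–4 (2): skip — 0 and 4 already connected.
1–2 (2): add — endpoints in different components.
0–1 (4): add — endpoints in different components.
The 4th edge added is 0–1.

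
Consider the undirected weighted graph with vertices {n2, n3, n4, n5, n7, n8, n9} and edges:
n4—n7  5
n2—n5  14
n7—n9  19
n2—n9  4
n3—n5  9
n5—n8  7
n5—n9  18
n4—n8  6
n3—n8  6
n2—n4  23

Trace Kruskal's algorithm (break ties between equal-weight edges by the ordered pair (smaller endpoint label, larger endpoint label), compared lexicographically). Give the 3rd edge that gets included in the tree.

Sort edges by weight, then run Kruskal:
n2—n9 (4): add. Components now {n7} {n3} {n8} {n5} {n2,n9} {n4}
n4—n7 (5): add. Components now {n4,n7} {n3} {n8} {n5} {n2,n9}
n3—n8 (6): add. Components now {n4,n7} {n3,n8} {n5} {n2,n9}
n4—n8 (6): add. Components now {n3,n4,n7,n8} {n5} {n2,n9}
n5—n8 (7): add. Components now {n3,n4,n5,n7,n8} {n2,n9}
n3—n5 (9): skip — n3 and n5 already connected.
n2—n5 (14): add. Components now {n2,n3,n4,n5,n7,n8,n9}
The 3rd edge added is n3—n8.

n3-n8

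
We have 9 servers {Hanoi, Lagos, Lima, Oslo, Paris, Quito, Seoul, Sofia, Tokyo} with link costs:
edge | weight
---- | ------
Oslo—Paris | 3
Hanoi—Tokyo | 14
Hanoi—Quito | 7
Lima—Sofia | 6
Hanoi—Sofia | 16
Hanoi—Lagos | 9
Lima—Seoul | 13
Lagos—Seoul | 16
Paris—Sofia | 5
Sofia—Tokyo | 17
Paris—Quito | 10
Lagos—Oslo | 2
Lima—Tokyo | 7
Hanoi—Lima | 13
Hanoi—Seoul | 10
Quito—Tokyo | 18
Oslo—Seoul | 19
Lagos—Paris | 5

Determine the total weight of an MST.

Prim's algorithm from Quito:
Step 1: cheapest edge leaving the tree is Hanoi—Quito (7); add Hanoi.
Step 2: cheapest edge leaving the tree is Hanoi—Lagos (9); add Lagos.
Step 3: cheapest edge leaving the tree is Lagos—Oslo (2); add Oslo.
Step 4: cheapest edge leaving the tree is Oslo—Paris (3); add Paris.
Step 5: cheapest edge leaving the tree is Paris—Sofia (5); add Sofia.
Step 6: cheapest edge leaving the tree is Lima—Sofia (6); add Lima.
Step 7: cheapest edge leaving the tree is Lima—Tokyo (7); add Tokyo.
Step 8: cheapest edge leaving the tree is Hanoi—Seoul (10); add Seoul.
MST edges: Hanoi—Quito, Hanoi—Lagos, Lagos—Oslo, Oslo—Paris, Paris—Sofia, Lima—Sofia, Lima—Tokyo, Hanoi—Seoul; total weight 7+9+2+3+5+6+7+10 = 49.

49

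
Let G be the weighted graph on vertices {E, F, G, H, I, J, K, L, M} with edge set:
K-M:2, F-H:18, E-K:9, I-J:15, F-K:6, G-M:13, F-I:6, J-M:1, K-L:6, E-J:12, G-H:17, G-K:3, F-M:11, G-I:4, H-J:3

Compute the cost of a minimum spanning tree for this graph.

Kruskal's algorithm — process edges by increasing weight (ties by edge label):
J-M (1): add — endpoints in different components.
K-M (2): add — endpoints in different components.
G-K (3): add — endpoints in different components.
H-J (3): add — endpoints in different components.
G-I (4): add — endpoints in different components.
F-I (6): add — endpoints in different components.
F-K (6): skip — F and K already connected.
K-L (6): add — endpoints in different components.
E-K (9): add — endpoints in different components.
MST edges: J-M, K-M, G-K, H-J, G-I, F-I, K-L, E-K; total weight 1+2+3+3+4+6+6+9 = 34.

34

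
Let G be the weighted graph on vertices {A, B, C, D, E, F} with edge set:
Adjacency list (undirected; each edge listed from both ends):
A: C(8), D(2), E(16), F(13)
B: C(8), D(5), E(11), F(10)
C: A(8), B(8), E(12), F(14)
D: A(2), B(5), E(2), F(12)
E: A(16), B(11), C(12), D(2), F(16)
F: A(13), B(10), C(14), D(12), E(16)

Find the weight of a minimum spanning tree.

Kruskal: consider edges lightest-first.
A D (2): add — endpoints in different components.
D E (2): add — endpoints in different components.
B D (5): add — endpoints in different components.
A C (8): add — endpoints in different components.
B C (8): skip — B and C already connected.
B F (10): add — endpoints in different components.
MST edges: A D, D E, B D, A C, B F; total weight 2+2+5+8+10 = 27.

27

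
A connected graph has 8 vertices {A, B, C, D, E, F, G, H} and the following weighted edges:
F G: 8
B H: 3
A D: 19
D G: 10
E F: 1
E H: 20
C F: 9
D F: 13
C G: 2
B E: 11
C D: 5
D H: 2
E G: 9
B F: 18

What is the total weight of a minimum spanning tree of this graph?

Kruskal's algorithm — process edges by increasing weight (ties by edge label):
E F (1): add — endpoints in different components.
C G (2): add — endpoints in different components.
D H (2): add — endpoints in different components.
B H (3): add — endpoints in different components.
C D (5): add — endpoints in different components.
F G (8): add — endpoints in different components.
C F (9): skip — C and F already connected.
E G (9): skip — E and G already connected.
D G (10): skip — D and G already connected.
B E (11): skip — B and E already connected.
D F (13): skip — D and F already connected.
B F (18): skip — B and F already connected.
A D (19): add — endpoints in different components.
MST edges: E F, C G, D H, B H, C D, F G, A D; total weight 1+2+2+3+5+8+19 = 40.

40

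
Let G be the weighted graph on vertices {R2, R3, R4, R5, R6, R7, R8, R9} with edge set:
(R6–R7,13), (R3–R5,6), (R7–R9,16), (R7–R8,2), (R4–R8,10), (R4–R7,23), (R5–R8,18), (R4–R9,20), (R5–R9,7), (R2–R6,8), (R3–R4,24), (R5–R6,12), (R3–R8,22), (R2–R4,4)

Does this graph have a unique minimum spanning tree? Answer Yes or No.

Yes

Sort edges by weight, then run Kruskal:
R7–R8 (2): add — endpoints in different components.
R2–R4 (4): add — endpoints in different components.
R3–R5 (6): add — endpoints in different components.
R5–R9 (7): add — endpoints in different components.
R2–R6 (8): add — endpoints in different components.
R4–R8 (10): add — endpoints in different components.
R5–R6 (12): add — endpoints in different components.
Every non-tree edge has weight strictly greater than the heaviest edge on the tree path between its endpoints, so the MST is unique.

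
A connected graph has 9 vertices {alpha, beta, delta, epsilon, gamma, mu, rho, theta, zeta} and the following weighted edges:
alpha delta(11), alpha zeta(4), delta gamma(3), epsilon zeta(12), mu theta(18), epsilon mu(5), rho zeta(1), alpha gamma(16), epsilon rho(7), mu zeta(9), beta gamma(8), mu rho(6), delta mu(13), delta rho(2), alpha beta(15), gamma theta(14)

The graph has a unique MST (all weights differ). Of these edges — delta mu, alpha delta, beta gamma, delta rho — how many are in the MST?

2

Kruskal: consider edges lightest-first.
rho zeta (1): add — endpoints in different components.
delta rho (2): add — endpoints in different components.
delta gamma (3): add — endpoints in different components.
alpha zeta (4): add — endpoints in different components.
epsilon mu (5): add — endpoints in different components.
mu rho (6): add — endpoints in different components.
epsilon rho (7): skip — epsilon and rho already connected.
beta gamma (8): add — endpoints in different components.
mu zeta (9): skip — mu and zeta already connected.
alpha delta (11): skip — delta and alpha already connected.
epsilon zeta (12): skip — epsilon and zeta already connected.
delta mu (13): skip — mu and delta already connected.
gamma theta (14): add — endpoints in different components.
MST edge set: {rho zeta, delta rho, delta gamma, alpha zeta, epsilon mu, mu rho, beta gamma, gamma theta}.
Of the listed edges, {beta gamma, delta rho} are in the MST → 2.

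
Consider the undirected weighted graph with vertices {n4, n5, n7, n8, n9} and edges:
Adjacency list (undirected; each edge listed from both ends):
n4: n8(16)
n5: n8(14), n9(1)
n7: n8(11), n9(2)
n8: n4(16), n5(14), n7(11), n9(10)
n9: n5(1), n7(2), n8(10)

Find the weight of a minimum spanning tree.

Prim's algorithm from n4:
Step 1: cheapest edge leaving the tree is n4—n8 (16); add n8.
Step 2: cheapest edge leaving the tree is n8—n9 (10); add n9.
Step 3: cheapest edge leaving the tree is n5—n9 (1); add n5.
Step 4: cheapest edge leaving the tree is n7—n9 (2); add n7.
MST edges: n4—n8, n8—n9, n5—n9, n7—n9; total weight 16+10+1+2 = 29.

29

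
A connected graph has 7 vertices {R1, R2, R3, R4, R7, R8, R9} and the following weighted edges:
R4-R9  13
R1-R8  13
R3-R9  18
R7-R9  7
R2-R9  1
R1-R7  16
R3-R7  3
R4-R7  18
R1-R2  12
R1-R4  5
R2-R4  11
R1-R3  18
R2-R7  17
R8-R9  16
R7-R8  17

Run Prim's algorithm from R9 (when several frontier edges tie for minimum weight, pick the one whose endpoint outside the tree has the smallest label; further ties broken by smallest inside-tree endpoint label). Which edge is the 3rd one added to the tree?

R3-R7

Grow the tree from R9 using Prim:
Step 1: cheapest edge leaving the tree is R2-R9 (1); add R2.
Step 2: cheapest edge leaving the tree is R7-R9 (7); add R7.
Step 3: cheapest edge leaving the tree is R3-R7 (3); add R3.
Step 4: cheapest edge leaving the tree is R2-R4 (11); add R4.
Step 5: cheapest edge leaving the tree is R1-R4 (5); add R1.
Step 6: cheapest edge leaving the tree is R1-R8 (13); add R8.
The 3rd edge added is R3-R7.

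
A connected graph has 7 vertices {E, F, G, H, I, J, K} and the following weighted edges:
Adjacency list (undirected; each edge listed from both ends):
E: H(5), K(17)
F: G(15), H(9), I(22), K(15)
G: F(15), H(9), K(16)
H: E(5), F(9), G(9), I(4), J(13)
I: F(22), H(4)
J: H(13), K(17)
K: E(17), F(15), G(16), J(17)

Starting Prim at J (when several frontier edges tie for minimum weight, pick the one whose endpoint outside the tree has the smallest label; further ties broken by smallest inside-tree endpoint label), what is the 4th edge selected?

F-H

Prim's algorithm from J:
Step 1: cheapest edge leaving the tree is H—J (13); add H.
Step 2: cheapest edge leaving the tree is H—I (4); add I.
Step 3: cheapest edge leaving the tree is E—H (5); add E.
Step 4: cheapest edge leaving the tree is F—H (9); add F.
Step 5: cheapest edge leaving the tree is G—H (9); add G.
Step 6: cheapest edge leaving the tree is F—K (15); add K.
The 4th edge added is F—H.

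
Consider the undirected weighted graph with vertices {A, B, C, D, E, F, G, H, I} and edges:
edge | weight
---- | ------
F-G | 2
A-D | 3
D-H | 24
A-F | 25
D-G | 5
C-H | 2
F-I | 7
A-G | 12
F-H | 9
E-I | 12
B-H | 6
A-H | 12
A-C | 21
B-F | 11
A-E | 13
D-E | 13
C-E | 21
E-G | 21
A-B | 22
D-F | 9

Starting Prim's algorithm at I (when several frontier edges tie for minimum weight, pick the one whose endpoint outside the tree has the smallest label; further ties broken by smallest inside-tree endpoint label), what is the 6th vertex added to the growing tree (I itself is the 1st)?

H

Grow the tree from I using Prim:
Step 1: cheapest edge leaving the tree is F-I (7); add F.
Step 2: cheapest edge leaving the tree is F-G (2); add G.
Step 3: cheapest edge leaving the tree is D-G (5); add D.
Step 4: cheapest edge leaving the tree is A-D (3); add A.
Step 5: cheapest edge leaving the tree is F-H (9); add H.
Step 6: cheapest edge leaving the tree is C-H (2); add C.
Step 7: cheapest edge leaving the tree is B-H (6); add B.
Step 8: cheapest edge leaving the tree is E-I (12); add E.
Vertex order: I, F, G, D, A, H, C, B, E. The 6th vertex is H.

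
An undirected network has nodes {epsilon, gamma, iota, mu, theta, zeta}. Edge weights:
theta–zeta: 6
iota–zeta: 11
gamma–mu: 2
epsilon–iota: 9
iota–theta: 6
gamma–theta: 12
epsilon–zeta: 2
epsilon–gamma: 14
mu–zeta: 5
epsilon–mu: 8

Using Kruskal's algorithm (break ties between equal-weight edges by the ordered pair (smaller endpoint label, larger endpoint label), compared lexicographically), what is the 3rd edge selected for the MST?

mu-zeta

Kruskal's algorithm — process edges by increasing weight (ties by edge label):
epsilon–zeta (2): add. Components now {epsilon,zeta} {theta} {gamma} {mu} {iota}
gamma–mu (2): add. Components now {epsilon,zeta} {theta} {gamma,mu} {iota}
mu–zeta (5): add. Components now {epsilon,gamma,mu,zeta} {theta} {iota}
iota–theta (6): add. Components now {epsilon,gamma,mu,zeta} {iota,theta}
theta–zeta (6): add. Components now {epsilon,gamma,iota,mu,theta,zeta}
The 3rd edge added is mu–zeta.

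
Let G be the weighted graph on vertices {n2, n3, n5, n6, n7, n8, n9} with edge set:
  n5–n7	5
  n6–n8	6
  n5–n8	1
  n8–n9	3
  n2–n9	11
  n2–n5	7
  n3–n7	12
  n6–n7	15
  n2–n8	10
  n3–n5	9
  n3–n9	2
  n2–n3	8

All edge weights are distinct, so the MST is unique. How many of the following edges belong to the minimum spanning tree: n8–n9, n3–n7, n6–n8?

Sort edges by weight, then run Kruskal:
n5–n8 (1): add — endpoints in different components.
n3–n9 (2): add — endpoints in different components.
n8–n9 (3): add — endpoints in different components.
n5–n7 (5): add — endpoints in different components.
n6–n8 (6): add — endpoints in different components.
n2–n5 (7): add — endpoints in different components.
MST edge set: {n5–n8, n3–n9, n8–n9, n5–n7, n6–n8, n2–n5}.
Of the listed edges, {n8–n9, n6–n8} are in the MST → 2.

2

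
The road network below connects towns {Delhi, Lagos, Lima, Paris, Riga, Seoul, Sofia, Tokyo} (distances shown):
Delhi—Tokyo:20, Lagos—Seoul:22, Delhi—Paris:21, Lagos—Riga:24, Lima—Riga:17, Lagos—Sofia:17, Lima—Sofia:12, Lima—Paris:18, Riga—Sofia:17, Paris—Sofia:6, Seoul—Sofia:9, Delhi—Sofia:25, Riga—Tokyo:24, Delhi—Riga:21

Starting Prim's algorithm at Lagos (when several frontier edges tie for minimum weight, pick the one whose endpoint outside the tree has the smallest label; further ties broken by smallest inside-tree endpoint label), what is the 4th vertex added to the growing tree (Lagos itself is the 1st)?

Seoul

Prim's algorithm from Lagos:
Step 1: cheapest edge leaving the tree is Lagos—Sofia (17); add Sofia.
Step 2: cheapest edge leaving the tree is Paris—Sofia (6); add Paris.
Step 3: cheapest edge leaving the tree is Seoul—Sofia (9); add Seoul.
Step 4: cheapest edge leaving the tree is Lima—Sofia (12); add Lima.
Step 5: cheapest edge leaving the tree is Lima—Riga (17); add Riga.
Step 6: cheapest edge leaving the tree is Delhi—Paris (21); add Delhi.
Step 7: cheapest edge leaving the tree is Delhi—Tokyo (20); add Tokyo.
Vertex order: Lagos, Sofia, Paris, Seoul, Lima, Riga, Delhi, Tokyo. The 4th vertex is Seoul.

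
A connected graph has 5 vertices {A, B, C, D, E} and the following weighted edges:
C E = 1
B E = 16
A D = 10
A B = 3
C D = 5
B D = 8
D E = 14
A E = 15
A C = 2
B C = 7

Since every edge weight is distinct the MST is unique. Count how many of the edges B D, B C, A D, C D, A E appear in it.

1

Kruskal's algorithm — process edges by increasing weight (ties by edge label):
C E (1): add. Components now {A} {B} {C,E} {D}
A C (2): add. Components now {A,C,E} {B} {D}
A B (3): add. Components now {A,B,C,E} {D}
C D (5): add. Components now {A,B,C,D,E}
MST edge set: {C E, A C, A B, C D}.
Of the listed edges, {C D} are in the MST → 1.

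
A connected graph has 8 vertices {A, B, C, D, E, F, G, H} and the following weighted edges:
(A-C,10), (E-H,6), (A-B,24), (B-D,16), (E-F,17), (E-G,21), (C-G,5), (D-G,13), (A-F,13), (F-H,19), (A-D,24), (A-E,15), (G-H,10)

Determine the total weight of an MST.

73

Kruskal: consider edges lightest-first.
C-G (5): add — endpoints in different components.
E-H (6): add — endpoints in different components.
A-C (10): add — endpoints in different components.
G-H (10): add — endpoints in different components.
A-F (13): add — endpoints in different components.
D-G (13): add — endpoints in different components.
A-E (15): skip — A and E already connected.
B-D (16): add — endpoints in different components.
MST edges: C-G, E-H, A-C, G-H, A-F, D-G, B-D; total weight 5+6+10+10+13+13+16 = 73.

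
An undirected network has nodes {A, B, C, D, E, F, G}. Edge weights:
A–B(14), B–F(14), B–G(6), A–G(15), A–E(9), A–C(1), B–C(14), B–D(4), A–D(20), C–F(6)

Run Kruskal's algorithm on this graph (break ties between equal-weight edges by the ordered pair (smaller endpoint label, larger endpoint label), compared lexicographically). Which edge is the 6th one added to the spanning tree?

A-B

Kruskal's algorithm — process edges by increasing weight (ties by edge label):
A–C (1): add — endpoints in different components.
B–D (4): add — endpoints in different components.
B–G (6): add — endpoints in different components.
C–F (6): add — endpoints in different components.
A–E (9): add — endpoints in different components.
A–B (14): add — endpoints in different components.
The 6th edge added is A–B.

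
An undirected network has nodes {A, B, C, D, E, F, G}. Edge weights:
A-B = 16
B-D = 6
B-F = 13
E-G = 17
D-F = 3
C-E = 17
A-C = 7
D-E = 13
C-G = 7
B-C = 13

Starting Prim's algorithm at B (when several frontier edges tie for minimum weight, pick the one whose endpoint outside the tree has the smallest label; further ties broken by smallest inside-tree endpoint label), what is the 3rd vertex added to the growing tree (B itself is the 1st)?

Prim's algorithm from B:
Step 1: cheapest edge leaving the tree is B-D (6); add D.
Step 2: cheapest edge leaving the tree is D-F (3); add F.
Step 3: cheapest edge leaving the tree is B-C (13); add C.
Step 4: cheapest edge leaving the tree is A-C (7); add A.
Step 5: cheapest edge leaving the tree is C-G (7); add G.
Step 6: cheapest edge leaving the tree is D-E (13); add E.
Vertex order: B, D, F, C, A, G, E. The 3rd vertex is F.

F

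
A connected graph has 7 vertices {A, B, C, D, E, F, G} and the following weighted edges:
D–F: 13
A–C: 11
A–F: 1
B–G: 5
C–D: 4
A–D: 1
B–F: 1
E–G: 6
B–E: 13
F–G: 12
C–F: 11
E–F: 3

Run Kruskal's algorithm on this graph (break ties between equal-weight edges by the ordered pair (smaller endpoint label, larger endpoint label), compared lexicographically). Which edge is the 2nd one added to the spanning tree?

Sort edges by weight, then run Kruskal:
A–D (1): add — endpoints in different components.
A–F (1): add — endpoints in different components.
B–F (1): add — endpoints in different components.
E–F (3): add — endpoints in different components.
C–D (4): add — endpoints in different components.
B–G (5): add — endpoints in different components.
The 2nd edge added is A–F.

A-F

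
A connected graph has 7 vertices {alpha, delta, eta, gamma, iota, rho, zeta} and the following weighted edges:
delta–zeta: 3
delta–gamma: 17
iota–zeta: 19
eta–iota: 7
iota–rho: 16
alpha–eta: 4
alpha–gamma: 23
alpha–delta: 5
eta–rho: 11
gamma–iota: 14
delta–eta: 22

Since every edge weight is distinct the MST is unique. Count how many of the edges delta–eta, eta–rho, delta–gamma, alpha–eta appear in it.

Kruskal's algorithm — process edges by increasing weight (ties by edge label):
delta–zeta (3): add. Components now {rho} {iota} {gamma} {delta,zeta} {alpha} {eta}
alpha–eta (4): add. Components now {rho} {iota} {gamma} {delta,zeta} {alpha,eta}
alpha–delta (5): add. Components now {rho} {iota} {gamma} {alpha,delta,eta,zeta}
eta–iota (7): add. Components now {rho} {alpha,delta,eta,iota,zeta} {gamma}
eta–rho (11): add. Components now {alpha,delta,eta,iota,rho,zeta} {gamma}
gamma–iota (14): add. Components now {alpha,delta,eta,gamma,iota,rho,zeta}
MST edge set: {delta–zeta, alpha–eta, alpha–delta, eta–iota, eta–rho, gamma–iota}.
Of the listed edges, {eta–rho, alpha–eta} are in the MST → 2.

2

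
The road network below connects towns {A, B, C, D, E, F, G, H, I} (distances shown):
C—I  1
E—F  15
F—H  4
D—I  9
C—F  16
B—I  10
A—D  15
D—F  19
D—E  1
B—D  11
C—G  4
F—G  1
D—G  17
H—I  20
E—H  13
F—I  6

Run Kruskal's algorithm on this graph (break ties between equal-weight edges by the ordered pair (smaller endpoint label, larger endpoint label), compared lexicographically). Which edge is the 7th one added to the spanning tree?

Kruskal's algorithm — process edges by increasing weight (ties by edge label):
C—I (1): add — endpoints in different components.
D—E (1): add — endpoints in different components.
F—G (1): add — endpoints in different components.
C—G (4): add — endpoints in different components.
F—H (4): add — endpoints in different components.
F—I (6): skip — F and I already connected.
D—I (9): add — endpoints in different components.
B—I (10): add — endpoints in different components.
B—D (11): skip — B and D already connected.
E—H (13): skip — E and H already connected.
A—D (15): add — endpoints in different components.
The 7th edge added is B—I.

B-I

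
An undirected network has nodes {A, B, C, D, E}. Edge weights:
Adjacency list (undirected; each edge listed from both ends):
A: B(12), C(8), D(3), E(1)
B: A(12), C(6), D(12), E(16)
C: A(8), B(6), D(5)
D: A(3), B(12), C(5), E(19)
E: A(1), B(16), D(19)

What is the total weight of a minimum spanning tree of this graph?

Prim's algorithm from A:
Step 1: frontier [A E 1, A D 3, A C 8, A B 12] → take A E (1); add E.
Step 2: frontier [A D 3, A C 8, A B 12, B E 16, D E 19] → take A D (3); add D.
Step 3: frontier [A C 8, A B 12, C D 5, B D 12, B E 16] → take C D (5); add C.
Step 4: frontier [A B 12, B C 6, B D 12, B E 16] → take B C (6); add B.
MST edges: A E, A D, C D, B C; total weight 1+3+5+6 = 15.

15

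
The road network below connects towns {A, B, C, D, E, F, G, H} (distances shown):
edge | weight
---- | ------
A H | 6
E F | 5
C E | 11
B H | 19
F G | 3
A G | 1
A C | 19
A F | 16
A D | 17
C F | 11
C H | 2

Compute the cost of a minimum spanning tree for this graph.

Kruskal: consider edges lightest-first.
A G (1): add — endpoints in different components.
C H (2): add — endpoints in different components.
F G (3): add — endpoints in different components.
E F (5): add — endpoints in different components.
A H (6): add — endpoints in different components.
C E (11): skip — C and E already connected.
C F (11): skip — C and F already connected.
A F (16): skip — A and F already connected.
A D (17): add — endpoints in different components.
A C (19): skip — A and C already connected.
B H (19): add — endpoints in different components.
MST edges: A G, C H, F G, E F, A H, A D, B H; total weight 1+2+3+5+6+17+19 = 53.

53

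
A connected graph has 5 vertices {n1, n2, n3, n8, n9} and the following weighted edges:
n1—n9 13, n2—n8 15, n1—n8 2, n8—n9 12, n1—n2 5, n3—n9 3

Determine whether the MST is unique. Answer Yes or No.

Yes

Sort edges by weight, then run Kruskal:
n1—n8 (2): add. Components now {n1,n8} {n3} {n9} {n2}
n3—n9 (3): add. Components now {n1,n8} {n3,n9} {n2}
n1—n2 (5): add. Components now {n1,n2,n8} {n3,n9}
n8—n9 (12): add. Components now {n1,n2,n3,n8,n9}
Every non-tree edge has weight strictly greater than the heaviest edge on the tree path between its endpoints, so the MST is unique.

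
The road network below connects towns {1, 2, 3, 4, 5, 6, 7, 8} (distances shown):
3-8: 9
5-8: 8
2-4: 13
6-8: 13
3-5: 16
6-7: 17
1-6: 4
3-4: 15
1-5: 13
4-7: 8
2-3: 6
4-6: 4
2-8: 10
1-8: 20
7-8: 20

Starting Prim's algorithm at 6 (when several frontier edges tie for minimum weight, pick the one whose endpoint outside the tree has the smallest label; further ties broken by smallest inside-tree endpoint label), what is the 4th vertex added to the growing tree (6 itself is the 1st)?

7

Grow the tree from 6 using Prim:
Step 1: cheapest edge leaving the tree is 1-6 (4); add 1.
Step 2: cheapest edge leaving the tree is 4-6 (4); add 4.
Step 3: cheapest edge leaving the tree is 4-7 (8); add 7.
Step 4: cheapest edge leaving the tree is 2-4 (13); add 2.
Step 5: cheapest edge leaving the tree is 2-3 (6); add 3.
Step 6: cheapest edge leaving the tree is 3-8 (9); add 8.
Step 7: cheapest edge leaving the tree is 5-8 (8); add 5.
Vertex order: 6, 1, 4, 7, 2, 3, 8, 5. The 4th vertex is 7.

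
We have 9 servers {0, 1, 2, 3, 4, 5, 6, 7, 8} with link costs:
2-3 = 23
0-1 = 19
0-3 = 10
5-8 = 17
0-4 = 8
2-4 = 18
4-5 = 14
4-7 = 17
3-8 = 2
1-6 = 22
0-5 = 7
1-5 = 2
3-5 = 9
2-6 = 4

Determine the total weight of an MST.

67

Prim, starting at 2.
Step 1: cheapest edge leaving the tree is 2-6 (4); add 6.
Step 2: cheapest edge leaving the tree is 2-4 (18); add 4.
Step 3: cheapest edge leaving the tree is 0-4 (8); add 0.
Step 4: cheapest edge leaving the tree is 0-5 (7); add 5.
Step 5: cheapest edge leaving the tree is 1-5 (2); add 1.
Step 6: cheapest edge leaving the tree is 3-5 (9); add 3.
Step 7: cheapest edge leaving the tree is 3-8 (2); add 8.
Step 8: cheapest edge leaving the tree is 4-7 (17); add 7.
MST edges: 2-6, 2-4, 0-4, 0-5, 1-5, 3-5, 3-8, 4-7; total weight 4+18+8+7+2+9+2+17 = 67.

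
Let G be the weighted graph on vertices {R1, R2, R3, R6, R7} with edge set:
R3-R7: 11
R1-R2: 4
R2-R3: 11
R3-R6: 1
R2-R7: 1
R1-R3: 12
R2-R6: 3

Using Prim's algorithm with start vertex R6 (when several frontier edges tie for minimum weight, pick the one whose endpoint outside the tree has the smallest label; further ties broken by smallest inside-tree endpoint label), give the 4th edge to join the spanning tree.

Grow the tree from R6 using Prim:
Step 1: frontier [R3-R6 1, R2-R6 3] → take R3-R6 (1); add R3.
Step 2: frontier [R2-R3 11, R3-R7 11, R1-R3 12, R2-R6 3] → take R2-R6 (3); add R2.
Step 3: frontier [R2-R7 1, R1-R2 4, R3-R7 11, R1-R3 12] → take R2-R7 (1); add R7.
Step 4: frontier [R1-R2 4, R1-R3 12] → take R1-R2 (4); add R1.
The 4th edge added is R1-R2.

R1-R2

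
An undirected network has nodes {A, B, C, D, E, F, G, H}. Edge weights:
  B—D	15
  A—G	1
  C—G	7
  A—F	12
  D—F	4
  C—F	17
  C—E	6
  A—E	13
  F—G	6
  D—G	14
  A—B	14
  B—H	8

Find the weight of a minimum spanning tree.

Kruskal's algorithm — process edges by increasing weight (ties by edge label):
A—G (1): add — endpoints in different components.
D—F (4): add — endpoints in different components.
C—E (6): add — endpoints in different components.
F—G (6): add — endpoints in different components.
C—G (7): add — endpoints in different components.
B—H (8): add — endpoints in different components.
A—F (12): skip — A and F already connected.
A—E (13): skip — A and E already connected.
A—B (14): add — endpoints in different components.
MST edges: A—G, D—F, C—E, F—G, C—G, B—H, A—B; total weight 1+4+6+6+7+8+14 = 46.

46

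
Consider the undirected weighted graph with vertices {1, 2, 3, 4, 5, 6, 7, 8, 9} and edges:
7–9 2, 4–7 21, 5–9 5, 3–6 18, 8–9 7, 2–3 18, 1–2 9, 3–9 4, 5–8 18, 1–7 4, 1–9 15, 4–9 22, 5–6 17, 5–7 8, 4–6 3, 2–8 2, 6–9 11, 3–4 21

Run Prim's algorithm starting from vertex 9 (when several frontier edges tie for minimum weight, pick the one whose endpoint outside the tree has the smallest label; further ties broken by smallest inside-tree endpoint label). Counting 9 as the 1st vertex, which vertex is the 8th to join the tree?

Prim's algorithm from 9:
Step 1: cheapest edge leaving the tree is 7–9 (2); add 7.
Step 2: cheapest edge leaving the tree is 1–7 (4); add 1.
Step 3: cheapest edge leaving the tree is 3–9 (4); add 3.
Step 4: cheapest edge leaving the tree is 5–9 (5); add 5.
Step 5: cheapest edge leaving the tree is 8–9 (7); add 8.
Step 6: cheapest edge leaving the tree is 2–8 (2); add 2.
Step 7: cheapest edge leaving the tree is 6–9 (11); add 6.
Step 8: cheapest edge leaving the tree is 4–6 (3); add 4.
Vertex order: 9, 7, 1, 3, 5, 8, 2, 6, 4. The 8th vertex is 6.

6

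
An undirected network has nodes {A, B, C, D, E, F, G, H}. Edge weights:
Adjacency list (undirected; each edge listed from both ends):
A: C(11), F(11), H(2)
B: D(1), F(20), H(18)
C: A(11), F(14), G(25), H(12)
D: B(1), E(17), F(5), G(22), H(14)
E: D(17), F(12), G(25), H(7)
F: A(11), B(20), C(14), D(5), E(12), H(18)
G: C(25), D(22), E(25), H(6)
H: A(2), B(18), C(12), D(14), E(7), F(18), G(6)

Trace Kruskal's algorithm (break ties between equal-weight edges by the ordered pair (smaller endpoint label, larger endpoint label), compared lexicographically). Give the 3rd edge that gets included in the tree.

Kruskal's algorithm — process edges by increasing weight (ties by edge label):
B–D (1): add — endpoints in different components.
A–H (2): add — endpoints in different components.
D–F (5): add — endpoints in different components.
G–H (6): add — endpoints in different components.
E–H (7): add — endpoints in different components.
A–C (11): add — endpoints in different components.
A–F (11): add — endpoints in different components.
The 3rd edge added is D–F.

D-F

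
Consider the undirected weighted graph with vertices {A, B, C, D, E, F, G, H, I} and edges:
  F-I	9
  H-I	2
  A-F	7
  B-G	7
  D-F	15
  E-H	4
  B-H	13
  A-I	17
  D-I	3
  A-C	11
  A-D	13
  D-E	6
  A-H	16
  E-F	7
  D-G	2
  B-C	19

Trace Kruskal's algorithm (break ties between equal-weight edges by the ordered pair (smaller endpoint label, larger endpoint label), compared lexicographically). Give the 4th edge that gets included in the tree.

Kruskal's algorithm — process edges by increasing weight (ties by edge label):
D-G (2): add — endpoints in different components.
H-I (2): add — endpoints in different components.
D-I (3): add — endpoints in different components.
E-H (4): add — endpoints in different components.
D-E (6): skip — D and E already connected.
A-F (7): add — endpoints in different components.
B-G (7): add — endpoints in different components.
E-F (7): add — endpoints in different components.
F-I (9): skip — F and I already connected.
A-C (11): add — endpoints in different components.
The 4th edge added is E-H.

E-H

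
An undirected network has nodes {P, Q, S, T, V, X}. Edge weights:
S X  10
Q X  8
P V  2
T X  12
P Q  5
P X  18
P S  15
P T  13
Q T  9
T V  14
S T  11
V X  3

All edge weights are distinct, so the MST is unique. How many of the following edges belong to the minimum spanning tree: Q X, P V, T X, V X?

2

Kruskal's algorithm — process edges by increasing weight (ties by edge label):
P V (2): add — endpoints in different components.
V X (3): add — endpoints in different components.
P Q (5): add — endpoints in different components.
Q X (8): skip — X and Q already connected.
Q T (9): add — endpoints in different components.
S X (10): add — endpoints in different components.
MST edge set: {P V, V X, P Q, Q T, S X}.
Of the listed edges, {P V, V X} are in the MST → 2.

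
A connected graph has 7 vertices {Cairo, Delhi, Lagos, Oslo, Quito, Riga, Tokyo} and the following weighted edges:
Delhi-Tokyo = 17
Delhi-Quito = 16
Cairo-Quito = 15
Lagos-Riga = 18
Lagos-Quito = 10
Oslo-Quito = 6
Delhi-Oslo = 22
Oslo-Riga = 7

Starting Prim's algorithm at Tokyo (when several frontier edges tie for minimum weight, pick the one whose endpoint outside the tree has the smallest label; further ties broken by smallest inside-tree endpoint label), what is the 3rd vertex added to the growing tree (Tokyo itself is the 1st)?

Prim's algorithm from Tokyo:
Step 1: frontier [Delhi-Tokyo 17] → take Delhi-Tokyo (17); add Delhi.
Step 2: frontier [Delhi-Quito 16, Delhi-Oslo 22] → take Delhi-Quito (16); add Quito.
Step 3: frontier [Delhi-Oslo 22, Oslo-Quito 6, Lagos-Quito 10, Cairo-Quito 15] → take Oslo-Quito (6); add Oslo.
Step 4: frontier [Oslo-Riga 7, Lagos-Quito 10, Cairo-Quito 15] → take Oslo-Riga (7); add Riga.
Step 5: frontier [Lagos-Quito 10, Cairo-Quito 15, Lagos-Riga 18] → take Lagos-Quito (10); add Lagos.
Step 6: frontier [Cairo-Quito 15] → take Cairo-Quito (15); add Cairo.
Vertex order: Tokyo, Delhi, Quito, Oslo, Riga, Lagos, Cairo. The 3rd vertex is Quito.

Quito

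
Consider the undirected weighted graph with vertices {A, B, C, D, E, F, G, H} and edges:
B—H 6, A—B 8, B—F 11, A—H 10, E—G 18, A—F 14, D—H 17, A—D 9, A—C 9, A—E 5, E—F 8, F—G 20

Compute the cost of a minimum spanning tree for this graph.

Kruskal's algorithm — process edges by increasing weight (ties by edge label):
A—E (5): add — endpoints in different components.
B—H (6): add — endpoints in different components.
A—B (8): add — endpoints in different components.
E—F (8): add — endpoints in different components.
A—C (9): add — endpoints in different components.
A—D (9): add — endpoints in different components.
A—H (10): skip — A and H already connected.
B—F (11): skip — B and F already connected.
A—F (14): skip — A and F already connected.
D—H (17): skip — D and H already connected.
E—G (18): add — endpoints in different components.
MST edges: A—E, B—H, A—B, E—F, A—C, A—D, E—G; total weight 5+6+8+8+9+9+18 = 63.

63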